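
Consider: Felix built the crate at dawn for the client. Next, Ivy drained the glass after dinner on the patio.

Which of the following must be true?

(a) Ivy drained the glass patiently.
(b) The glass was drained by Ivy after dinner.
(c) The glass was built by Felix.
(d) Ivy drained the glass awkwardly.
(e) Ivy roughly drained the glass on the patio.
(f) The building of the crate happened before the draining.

(b), (f)

(a) Not entailed — 'patiently' adds information not in the original event.
(b) Entailed — the original entails any weakening of itself; this just drops 'on the patio'.
(c) Not entailed — Felix built the crate, not the glass; the glass belongs to the draining event.
(d) Not entailed — 'awkwardly' adds information not in the original event.
(e) Not entailed — 'roughly' adds information not in the original event.
(f) Entailed — the narrative places the building before the draining.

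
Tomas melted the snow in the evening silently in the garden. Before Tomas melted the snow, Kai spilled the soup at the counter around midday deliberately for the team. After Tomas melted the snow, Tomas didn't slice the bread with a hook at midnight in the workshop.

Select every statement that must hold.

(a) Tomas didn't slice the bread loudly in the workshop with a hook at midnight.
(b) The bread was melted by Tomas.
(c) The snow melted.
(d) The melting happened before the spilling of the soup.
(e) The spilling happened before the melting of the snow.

(a), (c), (e)

(a) Entailed — under negation, adding a further restriction is entailed: if no such slicing event occurred, none occurred loudly either.
(b) Not entailed — Tomas melted the snow, not the bread; the bread belongs to the slicing event.
(c) Entailed — 'Tomas melted the snow' is causative; it entails the inchoative 'the snow melted'.
(d) Not entailed — the narrative places the spilling before the melting, not after.
(e) Entailed — the narrative places the spilling before the melting.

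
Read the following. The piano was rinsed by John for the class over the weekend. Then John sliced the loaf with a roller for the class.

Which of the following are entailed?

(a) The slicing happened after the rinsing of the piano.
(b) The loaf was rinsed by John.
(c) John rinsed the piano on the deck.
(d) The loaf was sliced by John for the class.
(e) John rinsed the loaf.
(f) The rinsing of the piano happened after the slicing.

(a), (d)

(a) Entailed — the narrative places the rinsing before the slicing.
(b) Not entailed — John rinsed the piano, not the loaf; the loaf belongs to the slicing event.
(c) Not entailed — 'on the deck' adds information not in the original event.
(d) Entailed — every conjunct here is already in the original slicing event.
(e) Not entailed — John rinsed the piano, not the loaf; the loaf belongs to the slicing event.
(f) Not entailed — the narrative places the rinsing before the slicing, not after.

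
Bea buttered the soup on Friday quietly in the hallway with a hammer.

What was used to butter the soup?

a hammer

'with a hammer' marks the instrument of the buttering event.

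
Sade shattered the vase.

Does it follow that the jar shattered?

Nothing is said about any jar; only the vase is affected.

no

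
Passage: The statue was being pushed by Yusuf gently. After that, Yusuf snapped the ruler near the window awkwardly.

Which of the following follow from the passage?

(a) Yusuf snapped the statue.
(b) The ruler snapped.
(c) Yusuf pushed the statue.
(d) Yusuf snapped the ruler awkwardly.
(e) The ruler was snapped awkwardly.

(b), (c), (d), (e)

(a) Not entailed — Yusuf snapped the ruler, not the statue; the statue belongs to the pushing event.
(b) Entailed — 'Yusuf snapped the ruler' is causative; it entails the inchoative 'the ruler snapped'.
(c) Entailed — 'push' is an activity; 'was pushing' entails that some pushing happened, so 'pushed' holds.
(d) Entailed — dropping 'near the window' leaves a sub-description the original still satisfies.
(e) Entailed — this follows by dropping conjuncts from the snapping event's description.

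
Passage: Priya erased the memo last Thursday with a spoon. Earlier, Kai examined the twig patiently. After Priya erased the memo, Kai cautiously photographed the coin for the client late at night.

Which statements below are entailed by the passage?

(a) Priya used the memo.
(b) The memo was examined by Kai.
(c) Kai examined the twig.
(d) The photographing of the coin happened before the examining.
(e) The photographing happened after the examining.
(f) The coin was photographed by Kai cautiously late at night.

(c), (e), (f)

(a) Not entailed — the memo is the patient, not an instrument — Priya used a spoon.
(b) Not entailed — Kai examined the twig, not the memo; the memo belongs to the erasing event.
(c) Entailed — every conjunct here is already in the original examining event.
(d) Not entailed — the narrative places the examining before the photographing, not after.
(e) Entailed — the narrative places the examining before the photographing.
(f) Entailed — every conjunct here is already in the original photographing event.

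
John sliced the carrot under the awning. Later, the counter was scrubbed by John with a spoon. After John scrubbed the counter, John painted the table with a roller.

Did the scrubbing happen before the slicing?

The narrative orders the slicing before the scrubbing.

no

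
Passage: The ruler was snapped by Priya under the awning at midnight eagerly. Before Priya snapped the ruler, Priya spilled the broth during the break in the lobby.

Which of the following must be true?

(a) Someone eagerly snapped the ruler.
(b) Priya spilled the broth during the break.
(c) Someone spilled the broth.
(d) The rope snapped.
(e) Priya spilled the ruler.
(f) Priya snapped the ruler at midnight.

(a) Entailed — this follows by dropping conjuncts from the snapping event's description.
(b) Entailed — the original entails any weakening of itself; this just drops 'in the lobby'.
(c) Entailed — this follows by dropping conjuncts from the spilling event's description.
(d) Not entailed — the ruler is what snapped, not the rope.
(e) Not entailed — Priya spilled the broth, not the ruler; the ruler belongs to the snapping event.
(f) Entailed — dropping 'under the awning', 'eagerly' leaves a sub-description the original still satisfies.

(a), (b), (c), (f)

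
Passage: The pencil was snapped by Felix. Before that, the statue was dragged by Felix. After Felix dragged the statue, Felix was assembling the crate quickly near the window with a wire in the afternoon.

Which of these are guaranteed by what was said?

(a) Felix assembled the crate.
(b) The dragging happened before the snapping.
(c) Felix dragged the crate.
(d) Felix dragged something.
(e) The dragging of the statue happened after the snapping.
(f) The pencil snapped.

(b), (d), (f)

(a) Not entailed — 'was assembling' is progressive on an accomplishment; it does not entail the completed 'assembled'.
(b) Entailed — the narrative places the dragging before the snapping.
(c) Not entailed — Felix dragged the statue, not the crate; the crate belongs to the assembling event.
(d) Entailed — this follows by dropping conjuncts from the dragging event's description.
(e) Not entailed — the narrative places the dragging before the snapping, not after.
(f) Entailed — 'Felix snapped the pencil' is causative; it entails the inchoative 'the pencil snapped'.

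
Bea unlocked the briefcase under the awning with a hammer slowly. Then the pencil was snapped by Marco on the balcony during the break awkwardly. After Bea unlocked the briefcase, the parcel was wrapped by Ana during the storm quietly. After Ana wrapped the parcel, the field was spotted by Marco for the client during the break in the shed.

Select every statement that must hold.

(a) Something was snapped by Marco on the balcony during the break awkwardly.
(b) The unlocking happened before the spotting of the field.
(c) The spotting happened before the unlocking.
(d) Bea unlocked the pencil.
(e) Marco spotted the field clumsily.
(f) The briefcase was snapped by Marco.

(a), (b)

(a) Entailed — this follows by dropping conjuncts from the snapping event's description.
(b) Entailed — the narrative places the unlocking before the spotting.
(c) Not entailed — the narrative places the unlocking before the spotting, not after.
(d) Not entailed — Bea unlocked the briefcase, not the pencil; the pencil belongs to the snapping event.
(e) Not entailed — 'clumsily' adds information not in the original event.
(f) Not entailed — Marco snapped the pencil, not the briefcase; the briefcase belongs to the unlocking event.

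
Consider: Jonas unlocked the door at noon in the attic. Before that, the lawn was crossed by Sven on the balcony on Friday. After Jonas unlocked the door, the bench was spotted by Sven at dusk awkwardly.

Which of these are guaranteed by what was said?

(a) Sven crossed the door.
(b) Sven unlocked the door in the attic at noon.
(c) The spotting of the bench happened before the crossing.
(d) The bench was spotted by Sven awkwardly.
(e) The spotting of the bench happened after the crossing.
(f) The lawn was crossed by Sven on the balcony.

(a) Not entailed — Sven crossed the lawn, not the door; the door belongs to the unlocking event.
(b) Not entailed — the passage has Jonas unlocking the door, not Sven.
(c) Not entailed — the narrative places the crossing before the spotting, not after.
(d) Entailed — every conjunct here is already in the original spotting event.
(e) Entailed — the narrative places the crossing before the spotting.
(f) Entailed — every conjunct here is already in the original crossing event.

(d), (e), (f)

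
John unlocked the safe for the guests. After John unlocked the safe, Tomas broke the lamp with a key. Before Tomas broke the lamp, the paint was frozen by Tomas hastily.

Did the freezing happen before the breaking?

The narrative orders the freezing before the breaking.

yes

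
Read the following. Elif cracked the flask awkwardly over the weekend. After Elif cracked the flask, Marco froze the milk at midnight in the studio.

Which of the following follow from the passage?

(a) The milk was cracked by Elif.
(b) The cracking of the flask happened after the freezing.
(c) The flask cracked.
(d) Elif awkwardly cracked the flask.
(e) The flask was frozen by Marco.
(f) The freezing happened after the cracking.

(c), (d), (f)

(a) Not entailed — Elif cracked the flask, not the milk; the milk belongs to the freezing event.
(b) Not entailed — the narrative places the cracking before the freezing, not after.
(c) Entailed — 'Elif cracked the flask' is causative; it entails the inchoative 'the flask cracked'.
(d) Entailed — the original entails any weakening of itself; this just drops 'over the weekend'.
(e) Not entailed — Marco froze the milk, not the flask; the flask belongs to the cracking event.
(f) Entailed — the narrative places the cracking before the freezing.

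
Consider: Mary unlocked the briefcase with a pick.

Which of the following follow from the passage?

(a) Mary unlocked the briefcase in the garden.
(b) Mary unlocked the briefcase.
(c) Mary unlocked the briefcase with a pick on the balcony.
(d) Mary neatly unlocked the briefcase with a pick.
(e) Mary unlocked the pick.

(b)

(a) Not entailed — 'in the garden' adds information not in the original event.
(b) Entailed — every conjunct here is already in the original unlocking event.
(c) Not entailed — 'on the balcony' adds information not in the original event.
(d) Not entailed — 'neatly' adds information not in the original event.
(e) Not entailed — the pick is the instrument, not what was unlocked.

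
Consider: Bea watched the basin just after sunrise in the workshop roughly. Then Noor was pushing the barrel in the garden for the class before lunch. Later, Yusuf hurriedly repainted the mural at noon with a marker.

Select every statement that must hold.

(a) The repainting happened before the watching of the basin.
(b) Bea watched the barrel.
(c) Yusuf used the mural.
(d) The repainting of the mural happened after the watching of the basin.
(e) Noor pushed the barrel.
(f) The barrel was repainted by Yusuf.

(d), (e)

(a) Not entailed — the narrative places the watching before the repainting, not after.
(b) Not entailed — Bea watched the basin, not the barrel; the barrel belongs to the pushing event.
(c) Not entailed — the mural is the patient, not an instrument — Yusuf used a marker.
(d) Entailed — the narrative places the watching before the repainting.
(e) Entailed — 'push' is an activity; 'was pushing' entails that some pushing happened, so 'pushed' holds.
(f) Not entailed — Yusuf repainted the mural, not the barrel; the barrel belongs to the pushing event.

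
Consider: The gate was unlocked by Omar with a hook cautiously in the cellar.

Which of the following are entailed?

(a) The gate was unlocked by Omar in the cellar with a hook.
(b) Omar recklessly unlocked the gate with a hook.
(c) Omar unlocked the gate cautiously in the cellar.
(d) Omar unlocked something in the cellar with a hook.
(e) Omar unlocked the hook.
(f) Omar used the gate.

(a), (c), (d)

(a) Entailed — dropping 'cautiously' leaves a sub-description the original still satisfies.
(b) Not entailed — 'recklessly' adds a manner not in (and inconsistent with) the original.
(c) Entailed — dropping 'with a hook' leaves a sub-description the original still satisfies.
(d) Entailed — this follows by dropping conjuncts from the unlocking event's description.
(e) Not entailed — the hook is the instrument, not what was unlocked.
(f) Not entailed — the gate is the patient, not an instrument — Omar used a hook.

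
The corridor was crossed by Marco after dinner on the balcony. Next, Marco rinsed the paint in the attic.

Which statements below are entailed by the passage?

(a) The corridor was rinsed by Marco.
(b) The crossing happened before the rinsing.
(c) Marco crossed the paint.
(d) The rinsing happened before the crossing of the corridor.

(a) Not entailed — Marco rinsed the paint, not the corridor; the corridor belongs to the crossing event.
(b) Entailed — the narrative places the crossing before the rinsing.
(c) Not entailed — Marco crossed the corridor, not the paint; the paint belongs to the rinsing event.
(d) Not entailed — the narrative places the crossing before the rinsing, not after.

(b)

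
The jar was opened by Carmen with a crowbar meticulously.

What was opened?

'the jar' marks the patient of the opening event.

the jar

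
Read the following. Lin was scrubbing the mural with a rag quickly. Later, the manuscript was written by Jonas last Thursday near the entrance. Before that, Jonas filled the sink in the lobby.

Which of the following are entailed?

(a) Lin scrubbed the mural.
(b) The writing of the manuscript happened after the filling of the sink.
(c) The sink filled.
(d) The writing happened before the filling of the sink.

(a) Entailed — 'scrub' is an activity; 'was scrubbing' entails that some scrubbing happened, so 'scrubbed' holds.
(b) Entailed — the narrative places the filling before the writing.
(c) Entailed — 'Jonas filled the sink' is causative; it entails the inchoative 'the sink filled'.
(d) Not entailed — the narrative places the filling before the writing, not after.

(a), (b), (c)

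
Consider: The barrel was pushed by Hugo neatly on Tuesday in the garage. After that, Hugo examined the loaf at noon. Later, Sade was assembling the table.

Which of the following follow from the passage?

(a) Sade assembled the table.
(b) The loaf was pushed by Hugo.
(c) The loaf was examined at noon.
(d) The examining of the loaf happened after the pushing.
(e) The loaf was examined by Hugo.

(a) Not entailed — 'was assembling' is progressive on an accomplishment; it does not entail the completed 'assembled'.
(b) Not entailed — Hugo pushed the barrel, not the loaf; the loaf belongs to the examining event.
(c) Entailed — generalizing the agent leaves a sub-description the original still satisfies.
(d) Entailed — the narrative places the pushing before the examining.
(e) Entailed — this follows by dropping conjuncts from the examining event's description.

(c), (d), (e)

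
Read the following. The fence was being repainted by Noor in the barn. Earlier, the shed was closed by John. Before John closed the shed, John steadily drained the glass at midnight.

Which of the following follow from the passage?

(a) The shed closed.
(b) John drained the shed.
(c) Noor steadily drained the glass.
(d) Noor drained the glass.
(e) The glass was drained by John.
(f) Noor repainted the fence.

(a) Entailed — 'John closed the shed' is causative; it entails the inchoative 'the shed closed'.
(b) Not entailed — John drained the glass, not the shed; the shed belongs to the closing event.
(c) Not entailed — the passage has John draining the glass, not Noor.
(d) Not entailed — the passage has John draining the glass, not Noor.
(e) Entailed — the original entails any weakening of itself; this just drops 'at midnight', 'steadily'.
(f) Not entailed — 'was repainting' is progressive on an accomplishment; it does not entail the completed 'repainted'.

(a), (e)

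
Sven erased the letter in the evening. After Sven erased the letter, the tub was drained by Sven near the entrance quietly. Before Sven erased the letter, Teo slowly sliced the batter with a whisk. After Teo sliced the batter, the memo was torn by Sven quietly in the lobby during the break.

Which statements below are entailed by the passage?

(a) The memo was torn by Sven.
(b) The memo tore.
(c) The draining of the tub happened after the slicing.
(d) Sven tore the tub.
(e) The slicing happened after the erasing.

(a) Entailed — this follows by dropping conjuncts from the tearing event's description.
(b) Entailed — 'Sven tore the memo' is causative; it entails the inchoative 'the memo tore'.
(c) Entailed — the narrative places the slicing before the draining.
(d) Not entailed — Sven tore the memo, not the tub; the tub belongs to the draining event.
(e) Not entailed — the narrative places the slicing before the erasing, not after.

(a), (b), (c)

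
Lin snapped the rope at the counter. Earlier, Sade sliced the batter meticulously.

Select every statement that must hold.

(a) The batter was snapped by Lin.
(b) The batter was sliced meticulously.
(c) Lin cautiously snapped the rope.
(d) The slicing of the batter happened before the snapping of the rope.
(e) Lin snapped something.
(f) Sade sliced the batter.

(b), (d), (e), (f)

(a) Not entailed — Lin snapped the rope, not the batter; the batter belongs to the slicing event.
(b) Entailed — generalizing the agent leaves a sub-description the original still satisfies.
(c) Not entailed — 'cautiously' adds information not in the original event.
(d) Entailed — the narrative places the slicing before the snapping.
(e) Entailed — dropping 'at the counter' and generalizing the patient leaves a sub-description the original still satisfies.
(f) Entailed — every conjunct here is already in the original slicing event.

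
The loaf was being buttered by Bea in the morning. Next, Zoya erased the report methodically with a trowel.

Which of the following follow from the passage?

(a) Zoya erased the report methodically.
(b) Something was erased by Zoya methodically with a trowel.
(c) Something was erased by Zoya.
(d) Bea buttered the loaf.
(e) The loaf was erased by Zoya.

(a), (b), (c)

(a) Entailed — the original entails any weakening of itself; this just drops 'with a trowel'.
(b) Entailed — generalizing the patient leaves a sub-description the original still satisfies.
(c) Entailed — the original entails any weakening of itself; this just drops 'with a trowel', 'methodically' and generalizes the patient.
(d) Not entailed — 'was buttering' is progressive on an accomplishment; it does not entail the completed 'buttered'.
(e) Not entailed — Zoya erased the report, not the loaf; the loaf belongs to the buttering event.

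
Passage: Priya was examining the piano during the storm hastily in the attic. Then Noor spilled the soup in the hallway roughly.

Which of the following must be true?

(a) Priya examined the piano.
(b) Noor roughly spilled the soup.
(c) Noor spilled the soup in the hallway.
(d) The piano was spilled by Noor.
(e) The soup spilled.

(a) Entailed — 'examine' is an activity; 'was examining' entails that some examining happened, so 'examined' holds.
(b) Entailed — dropping 'in the hallway' leaves a sub-description the original still satisfies.
(c) Entailed — dropping 'roughly' leaves a sub-description the original still satisfies.
(d) Not entailed — Noor spilled the soup, not the piano; the piano belongs to the examining event.
(e) Entailed — 'Noor spilled the soup' is causative; it entails the inchoative 'the soup spilled'.

(a), (b), (c), (e)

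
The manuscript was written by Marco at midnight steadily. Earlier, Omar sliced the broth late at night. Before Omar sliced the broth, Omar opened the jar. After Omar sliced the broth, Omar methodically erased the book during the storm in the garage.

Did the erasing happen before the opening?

The narrative orders the opening before the erasing.

no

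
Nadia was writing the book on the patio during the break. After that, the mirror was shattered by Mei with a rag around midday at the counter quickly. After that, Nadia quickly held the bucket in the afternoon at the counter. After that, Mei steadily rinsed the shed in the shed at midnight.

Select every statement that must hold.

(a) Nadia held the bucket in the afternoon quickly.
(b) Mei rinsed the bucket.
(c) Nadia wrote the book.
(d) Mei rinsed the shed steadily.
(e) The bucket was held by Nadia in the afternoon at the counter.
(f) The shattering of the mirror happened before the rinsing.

(a), (d), (e), (f)

(a) Entailed — every conjunct here is already in the original holding event.
(b) Not entailed — Mei rinsed the shed, not the bucket; the bucket belongs to the holding event.
(c) Not entailed — 'was writing' is progressive on an accomplishment; it does not entail the completed 'wrote'.
(d) Entailed — the original entails any weakening of itself; this just drops 'at midnight', 'in the shed'.
(e) Entailed — this follows by dropping conjuncts from the holding event's description.
(f) Entailed — the narrative places the shattering before the rinsing.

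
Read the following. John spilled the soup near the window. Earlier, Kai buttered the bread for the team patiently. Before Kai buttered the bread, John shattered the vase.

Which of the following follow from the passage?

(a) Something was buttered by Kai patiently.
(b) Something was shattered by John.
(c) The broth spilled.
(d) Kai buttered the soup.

(a), (b)

(a) Entailed — dropping 'for the team' and generalizing the patient leaves a sub-description the original still satisfies.
(b) Entailed — this follows by dropping conjuncts from the shattering event's description.
(c) Not entailed — the soup is what spilled, not the broth.
(d) Not entailed — Kai buttered the bread, not the soup; the soup belongs to the spilling event.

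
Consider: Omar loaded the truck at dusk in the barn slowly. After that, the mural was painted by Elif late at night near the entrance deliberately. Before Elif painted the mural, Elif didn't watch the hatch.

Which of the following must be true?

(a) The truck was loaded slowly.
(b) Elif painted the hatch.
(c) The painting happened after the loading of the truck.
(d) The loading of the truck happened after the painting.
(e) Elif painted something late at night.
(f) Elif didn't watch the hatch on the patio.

(a), (c), (e), (f)

(a) Entailed — the original entails any weakening of itself; this just drops 'in the barn', 'at dusk' and generalizes the agent.
(b) Not entailed — Elif painted the mural, not the hatch; the hatch belongs to the watching event.
(c) Entailed — the narrative places the loading before the painting.
(d) Not entailed — the narrative places the loading before the painting, not after.
(e) Entailed — this follows by dropping conjuncts from the painting event's description.
(f) Entailed — under negation, adding a further restriction is entailed: if no such watching event occurred, none occurred on the patio either.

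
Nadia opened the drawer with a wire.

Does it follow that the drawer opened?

'Nadia opened the drawer' is the causative; it entails the inchoative 'the drawer opened'.

yes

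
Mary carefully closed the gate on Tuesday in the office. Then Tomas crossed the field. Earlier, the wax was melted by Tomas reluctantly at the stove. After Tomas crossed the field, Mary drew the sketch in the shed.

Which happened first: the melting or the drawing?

The connectives place the melting before the drawing.

the melting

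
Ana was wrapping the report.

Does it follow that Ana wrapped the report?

'was wrapping' is progressive; for an accomplishment like 'wrap the report', it doesn't entail completion.

no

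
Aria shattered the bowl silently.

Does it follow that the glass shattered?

no

Nothing is said about any glass; only the bowl is affected.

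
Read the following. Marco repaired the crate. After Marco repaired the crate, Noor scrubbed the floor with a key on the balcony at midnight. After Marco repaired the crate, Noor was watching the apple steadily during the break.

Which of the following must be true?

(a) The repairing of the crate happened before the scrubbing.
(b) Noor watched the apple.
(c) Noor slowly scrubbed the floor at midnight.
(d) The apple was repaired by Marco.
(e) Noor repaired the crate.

(a), (b)

(a) Entailed — the narrative places the repairing before the scrubbing.
(b) Entailed — 'watch' is an activity; 'was watching' entails that some watching happened, so 'watched' holds.
(c) Not entailed — 'slowly' adds information not in the original event.
(d) Not entailed — Marco repaired the crate, not the apple; the apple belongs to the watching event.
(e) Not entailed — the passage has Marco repairing the crate, not Noor.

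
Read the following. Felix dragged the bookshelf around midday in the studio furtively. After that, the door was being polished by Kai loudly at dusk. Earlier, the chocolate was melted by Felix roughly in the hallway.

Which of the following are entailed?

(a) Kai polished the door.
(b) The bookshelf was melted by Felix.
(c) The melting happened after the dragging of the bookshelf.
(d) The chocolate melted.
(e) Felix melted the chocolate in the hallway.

(a) Entailed — 'polish' is an activity; 'was polishing' entails that some polishing happened, so 'polished' holds.
(b) Not entailed — Felix melted the chocolate, not the bookshelf; the bookshelf belongs to the dragging event.
(c) Not entailed — the narrative doesn't order the dragging relative to the melting.
(d) Entailed — 'Felix melted the chocolate' is causative; it entails the inchoative 'the chocolate melted'.
(e) Entailed — dropping 'roughly' leaves a sub-description the original still satisfies.

(a), (d), (e)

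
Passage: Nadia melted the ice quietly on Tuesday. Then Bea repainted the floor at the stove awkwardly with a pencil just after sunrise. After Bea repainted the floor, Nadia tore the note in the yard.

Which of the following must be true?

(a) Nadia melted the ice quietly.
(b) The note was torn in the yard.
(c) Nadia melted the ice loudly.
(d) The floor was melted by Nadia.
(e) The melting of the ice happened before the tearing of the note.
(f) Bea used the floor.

(a) Entailed — dropping 'on Tuesday' leaves a sub-description the original still satisfies.
(b) Entailed — generalizing the agent leaves a sub-description the original still satisfies.
(c) Not entailed — 'loudly' adds a manner not in (and inconsistent with) the original.
(d) Not entailed — Nadia melted the ice, not the floor; the floor belongs to the repainting event.
(e) Entailed — the narrative places the melting before the tearing.
(f) Not entailed — the floor is the patient, not an instrument — Bea used a pencil.

(a), (b), (e)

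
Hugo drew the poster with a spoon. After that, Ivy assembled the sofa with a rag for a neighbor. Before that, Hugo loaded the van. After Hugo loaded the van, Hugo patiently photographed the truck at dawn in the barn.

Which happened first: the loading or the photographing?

The connectives place the loading before the photographing.

the loading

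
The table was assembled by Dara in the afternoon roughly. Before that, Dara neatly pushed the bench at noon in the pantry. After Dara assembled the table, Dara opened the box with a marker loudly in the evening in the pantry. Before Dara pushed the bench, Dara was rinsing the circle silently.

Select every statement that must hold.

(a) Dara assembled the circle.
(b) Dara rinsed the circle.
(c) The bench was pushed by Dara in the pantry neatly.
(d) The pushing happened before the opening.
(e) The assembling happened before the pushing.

(a) Not entailed — Dara assembled the table, not the circle; the circle belongs to the rinsing event.
(b) Entailed — 'rinse' is an activity; 'was rinsing' entails that some rinsing happened, so 'rinsed' holds.
(c) Entailed — this follows by dropping conjuncts from the pushing event's description.
(d) Entailed — the narrative places the pushing before the opening.
(e) Not entailed — the narrative places the pushing before the assembling, not after.

(b), (c), (d)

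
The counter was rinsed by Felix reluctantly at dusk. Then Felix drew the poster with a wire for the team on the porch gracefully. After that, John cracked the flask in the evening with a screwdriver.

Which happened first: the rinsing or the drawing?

the rinsing

The connectives place the rinsing before the drawing.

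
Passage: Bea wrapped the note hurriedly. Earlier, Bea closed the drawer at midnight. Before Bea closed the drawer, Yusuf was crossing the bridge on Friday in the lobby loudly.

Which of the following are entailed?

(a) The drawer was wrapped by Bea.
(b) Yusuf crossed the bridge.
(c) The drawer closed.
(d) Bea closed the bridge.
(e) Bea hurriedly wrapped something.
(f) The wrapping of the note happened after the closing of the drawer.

(c), (e), (f)

(a) Not entailed — Bea wrapped the note, not the drawer; the drawer belongs to the closing event.
(b) Not entailed — 'was crossing' is progressive on an accomplishment; it does not entail the completed 'crossed'.
(c) Entailed — 'Bea closed the drawer' is causative; it entails the inchoative 'the drawer closed'.
(d) Not entailed — Bea closed the drawer, not the bridge; the bridge belongs to the crossing event.
(e) Entailed — this follows by dropping conjuncts from the wrapping event's description.
(f) Entailed — the narrative places the closing before the wrapping.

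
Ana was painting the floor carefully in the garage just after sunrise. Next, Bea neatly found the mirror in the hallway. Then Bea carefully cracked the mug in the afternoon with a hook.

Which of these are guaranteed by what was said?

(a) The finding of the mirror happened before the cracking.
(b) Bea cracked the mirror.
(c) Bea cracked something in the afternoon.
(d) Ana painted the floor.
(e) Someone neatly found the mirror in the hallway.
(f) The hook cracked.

(a), (c), (e)

(a) Entailed — the narrative places the finding before the cracking.
(b) Not entailed — Bea cracked the mug, not the mirror; the mirror belongs to the finding event.
(c) Entailed — every conjunct here is already in the original cracking event.
(d) Not entailed — 'was painting' is progressive on an accomplishment; it does not entail the completed 'painted'.
(e) Entailed — this follows by dropping conjuncts from the finding event's description.
(f) Not entailed — the mug is what cracked, not the hook.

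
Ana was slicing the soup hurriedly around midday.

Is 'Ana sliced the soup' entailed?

'was slicing' is progressive; for an accomplishment like 'slice the soup', it doesn't entail completion.

no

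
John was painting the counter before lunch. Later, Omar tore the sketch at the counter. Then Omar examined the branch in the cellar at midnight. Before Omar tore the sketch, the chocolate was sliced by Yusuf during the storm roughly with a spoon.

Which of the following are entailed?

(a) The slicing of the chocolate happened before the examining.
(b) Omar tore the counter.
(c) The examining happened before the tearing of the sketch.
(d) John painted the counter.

(a)

(a) Entailed — the narrative places the slicing before the examining.
(b) Not entailed — Omar tore the sketch, not the counter; the counter belongs to the painting event.
(c) Not entailed — the narrative places the tearing before the examining, not after.
(d) Not entailed — 'was painting' is progressive on an accomplishment; it does not entail the completed 'painted'.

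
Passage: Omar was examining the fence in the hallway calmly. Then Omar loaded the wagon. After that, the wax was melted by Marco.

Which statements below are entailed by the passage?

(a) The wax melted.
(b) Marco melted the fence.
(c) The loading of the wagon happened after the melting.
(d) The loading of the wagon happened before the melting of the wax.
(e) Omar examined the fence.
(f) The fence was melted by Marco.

(a) Entailed — 'Marco melted the wax' is causative; it entails the inchoative 'the wax melted'.
(b) Not entailed — Marco melted the wax, not the fence; the fence belongs to the examining event.
(c) Not entailed — the narrative places the loading before the melting, not after.
(d) Entailed — the narrative places the loading before the melting.
(e) Entailed — 'examine' is an activity; 'was examining' entails that some examining happened, so 'examined' holds.
(f) Not entailed — Marco melted the wax, not the fence; the fence belongs to the examining event.

(a), (d), (e)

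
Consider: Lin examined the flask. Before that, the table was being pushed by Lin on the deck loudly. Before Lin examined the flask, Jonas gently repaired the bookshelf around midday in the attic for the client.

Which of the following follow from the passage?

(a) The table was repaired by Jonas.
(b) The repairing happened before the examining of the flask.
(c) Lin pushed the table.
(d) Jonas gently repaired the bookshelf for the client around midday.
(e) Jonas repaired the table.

(a) Not entailed — Jonas repaired the bookshelf, not the table; the table belongs to the pushing event.
(b) Entailed — the narrative places the repairing before the examining.
(c) Entailed — 'push' is an activity; 'was pushing' entails that some pushing happened, so 'pushed' holds.
(d) Entailed — every conjunct here is already in the original repairing event.
(e) Not entailed — Jonas repaired the bookshelf, not the table; the table belongs to the pushing event.

(b), (c), (d)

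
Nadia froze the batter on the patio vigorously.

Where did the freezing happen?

'on the patio' marks the location of the freezing event.

on the patio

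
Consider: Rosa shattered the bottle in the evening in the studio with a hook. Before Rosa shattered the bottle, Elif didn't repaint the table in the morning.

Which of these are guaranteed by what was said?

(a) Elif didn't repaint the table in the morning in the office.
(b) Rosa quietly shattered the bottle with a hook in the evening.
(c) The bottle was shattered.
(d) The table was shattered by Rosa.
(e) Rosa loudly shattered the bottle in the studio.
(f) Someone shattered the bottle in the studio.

(a), (c), (f)

(a) Entailed — under negation, adding a further restriction is entailed: if no such repainting event occurred, none occurred in the office either.
(b) Not entailed — 'quietly' adds information not in the original event.
(c) Entailed — the original entails any weakening of itself; this just drops 'in the studio', 'with a hook', 'in the evening' and generalizes the agent.
(d) Not entailed — Rosa shattered the bottle, not the table; the table belongs to the repainting event.
(e) Not entailed — 'loudly' adds information not in the original event.
(f) Entailed — every conjunct here is already in the original shattering event.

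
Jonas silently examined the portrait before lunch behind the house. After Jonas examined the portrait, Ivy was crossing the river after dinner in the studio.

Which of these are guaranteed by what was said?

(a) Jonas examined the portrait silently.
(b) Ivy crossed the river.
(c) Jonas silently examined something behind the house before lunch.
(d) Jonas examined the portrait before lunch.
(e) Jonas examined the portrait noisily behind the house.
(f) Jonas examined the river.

(a), (c), (d)

(a) Entailed — the original entails any weakening of itself; this just drops 'before lunch', 'behind the house'.
(b) Not entailed — 'was crossing' is progressive on an accomplishment; it does not entail the completed 'crossed'.
(c) Entailed — the original entails any weakening of itself; this just generalizes the patient.
(d) Entailed — every conjunct here is already in the original examining event.
(e) Not entailed — 'noisily' adds a manner not in (and inconsistent with) the original.
(f) Not entailed — Jonas examined the portrait, not the river; the river belongs to the crossing event.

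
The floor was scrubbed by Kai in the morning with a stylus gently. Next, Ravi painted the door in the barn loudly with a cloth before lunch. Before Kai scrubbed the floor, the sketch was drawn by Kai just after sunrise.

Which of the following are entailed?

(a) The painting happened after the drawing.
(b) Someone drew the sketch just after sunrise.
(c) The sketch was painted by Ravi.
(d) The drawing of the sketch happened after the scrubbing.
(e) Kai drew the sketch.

(a), (b), (e)

(a) Entailed — the narrative places the drawing before the painting.
(b) Entailed — this follows by dropping conjuncts from the drawing event's description.
(c) Not entailed — Ravi painted the door, not the sketch; the sketch belongs to the drawing event.
(d) Not entailed — the narrative places the drawing before the scrubbing, not after.
(e) Entailed — the original entails any weakening of itself; this just drops 'just after sunrise'.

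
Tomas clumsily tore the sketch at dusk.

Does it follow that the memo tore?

no

Nothing is said about any memo; only the sketch is affected.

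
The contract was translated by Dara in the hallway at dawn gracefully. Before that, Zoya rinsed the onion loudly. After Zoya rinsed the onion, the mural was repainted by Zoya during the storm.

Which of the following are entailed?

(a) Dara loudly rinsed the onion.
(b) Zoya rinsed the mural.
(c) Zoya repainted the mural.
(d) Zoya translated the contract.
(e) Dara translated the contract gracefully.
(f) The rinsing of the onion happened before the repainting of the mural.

(c), (e), (f)

(a) Not entailed — the passage has Zoya rinsing the onion, not Dara.
(b) Not entailed — Zoya rinsed the onion, not the mural; the mural belongs to the repainting event.
(c) Entailed — dropping 'during the storm' leaves a sub-description the original still satisfies.
(d) Not entailed — the passage has Dara translating the contract, not Zoya.
(e) Entailed — dropping 'at dawn', 'in the hallway' leaves a sub-description the original still satisfies.
(f) Entailed — the narrative places the rinsing before the repainting.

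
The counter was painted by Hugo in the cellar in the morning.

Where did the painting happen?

in the cellar

'in the cellar' marks the location of the painting event.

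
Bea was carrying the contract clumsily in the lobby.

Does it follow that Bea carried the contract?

yes

'carry' is atelic; if Bea was carrying the contract, then Bea carried the contract (for some time).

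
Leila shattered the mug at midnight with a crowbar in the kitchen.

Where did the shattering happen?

in the kitchen

'in the kitchen' marks the location of the shattering event.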